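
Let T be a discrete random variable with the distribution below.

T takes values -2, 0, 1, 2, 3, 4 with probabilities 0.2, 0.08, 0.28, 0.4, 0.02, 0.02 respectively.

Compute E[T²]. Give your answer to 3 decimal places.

3.180

E[T²] = (-2)²(0.2) + (0)²(0.08) + (1)²(0.28) + (2)²(0.4) + (3)²(0.02) + (4)²(0.02) = 3.18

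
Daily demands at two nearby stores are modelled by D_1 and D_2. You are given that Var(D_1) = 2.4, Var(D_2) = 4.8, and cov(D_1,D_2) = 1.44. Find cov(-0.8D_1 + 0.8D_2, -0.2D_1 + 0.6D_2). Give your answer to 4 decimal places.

1.7664

cov(-0.8D_1 + 0.8D_2, -0.2D_1 + 0.6D_2) = (-0.8)(-0.2)Var(D_1) + (0.8)(0.6)Var(D_2) + [(-0.8)(0.6) + (0.8)(-0.2)]cov(D_1,D_2)
= 0.16·2.4 + 0.48·4.8 + -0.64·1.44 = 1.7664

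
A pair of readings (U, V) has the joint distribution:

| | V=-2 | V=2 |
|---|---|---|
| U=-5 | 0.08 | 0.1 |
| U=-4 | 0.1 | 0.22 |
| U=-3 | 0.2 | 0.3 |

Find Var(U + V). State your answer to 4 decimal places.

E[U] = -3.68,  E[V] = 0.48,  E[UV] = -1.76
Var(U) = 14.12 − (-3.68)² = 0.5776;  Var(V) = 4 − (0.48)² = 3.7696
cov(U,V) = -1.76 − (-3.68)(0.48) = 0.0064
Var(U + V) = (1)²·0.5776 + (1)²·3.7696 + 2·(1)·(1)·0.0064 = 4.36

4.3600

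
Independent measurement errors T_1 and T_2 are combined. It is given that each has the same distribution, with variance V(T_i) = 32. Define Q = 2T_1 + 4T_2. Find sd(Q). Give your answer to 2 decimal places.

25.30

By independence, V(Q) = (2)²V(T_1) + (4)²V(T_2)
= (2)²·32 + (4)²·32 = 640
sd(Q) = √640 ≈ 25.30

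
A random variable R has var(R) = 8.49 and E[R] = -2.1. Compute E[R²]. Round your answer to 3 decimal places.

12.900

E[R²] = var(R) + (E[R])² = 8.49 + (-2.1)² = 12.9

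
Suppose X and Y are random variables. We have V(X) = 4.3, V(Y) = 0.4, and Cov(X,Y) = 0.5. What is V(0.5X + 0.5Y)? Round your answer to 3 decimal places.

V(0.5X + 0.5Y) = (0.5)²·V(X) + (0.5)²·V(Y) + 2·(0.5)·(0.5)·Cov(X,Y)
= 0.25·4.3 + 0.25·0.4 + 0.5·0.5 = 1.425

1.425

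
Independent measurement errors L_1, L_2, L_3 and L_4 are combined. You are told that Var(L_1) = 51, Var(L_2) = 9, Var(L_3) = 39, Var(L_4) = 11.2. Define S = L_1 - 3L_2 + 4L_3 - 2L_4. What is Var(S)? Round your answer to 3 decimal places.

By independence, Var(S) = (1)²Var(L_1) + (-3)²Var(L_2) + (4)²Var(L_3) + (-2)²Var(L_4)
= (1)²·51 + (-3)²·9 + (4)²·39 + (-2)²·11.2 = 800.8

800.800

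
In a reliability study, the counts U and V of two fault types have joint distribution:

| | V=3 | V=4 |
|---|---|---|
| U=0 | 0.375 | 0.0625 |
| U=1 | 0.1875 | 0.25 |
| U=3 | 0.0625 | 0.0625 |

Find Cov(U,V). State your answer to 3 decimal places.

0.133

E[U] = 0.8125,  E[V] = 3.375
E[UV] = 2.875
Cov(U,V) = E[UV] − E[U]E[V] = 2.875 − (0.8125)(3.375) = 0.1328125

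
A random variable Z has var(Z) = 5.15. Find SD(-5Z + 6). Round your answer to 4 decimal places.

11.3468

var(-5Z + 6) = (-5)²·5.15 = 128.75
SD(-5Z + 6) = √128.75 ≈ 11.3468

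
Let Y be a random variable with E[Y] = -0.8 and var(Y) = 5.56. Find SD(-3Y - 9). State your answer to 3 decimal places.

var(-3Y - 9) = (-3)²·5.56 = 50.04
SD(-3Y - 9) = √50.04 ≈ 7.074

7.074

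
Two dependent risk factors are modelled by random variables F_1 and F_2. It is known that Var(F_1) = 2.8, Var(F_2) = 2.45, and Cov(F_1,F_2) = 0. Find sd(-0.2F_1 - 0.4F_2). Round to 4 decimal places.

Var(-0.2F_1 - 0.4F_2) = (-0.2)²·Var(F_1) + (-0.4)²·Var(F_2) + 2·(-0.2)·(-0.4)·Cov(F_1,F_2)
= 0.04·2.8 + 0.16·2.45 + 0.16·0 = 0.504
sd(-0.2F_1 - 0.4F_2) = √0.504 ≈ 0.7099

0.7099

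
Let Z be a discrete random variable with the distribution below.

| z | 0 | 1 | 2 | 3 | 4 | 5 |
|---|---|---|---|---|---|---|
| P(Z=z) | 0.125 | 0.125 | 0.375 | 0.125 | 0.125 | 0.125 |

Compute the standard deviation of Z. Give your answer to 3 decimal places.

1.495

E[Z] = (0)(0.125) + (1)(0.125) + (2)(0.375) + (3)(0.125) + (4)(0.125) + (5)(0.125) = 2.375
E[Z²] = (0)²(0.125) + (1)²(0.125) + (2)²(0.375) + (3)²(0.125) + (4)²(0.125) + (5)²(0.125) = 7.875
var(Z) = E[Z²] − (E[Z])² = 7.875 − (2.375)² = 2.234375
SD(Z) = √2.234375 ≈ 1.495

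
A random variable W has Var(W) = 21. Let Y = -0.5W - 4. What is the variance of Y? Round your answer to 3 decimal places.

5.250

Var(-0.5W - 4) = (-0.5)²·Var(W) = 0.25·21 = 5.25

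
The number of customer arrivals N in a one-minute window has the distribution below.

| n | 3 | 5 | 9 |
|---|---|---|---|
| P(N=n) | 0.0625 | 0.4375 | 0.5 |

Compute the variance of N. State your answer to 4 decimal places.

E[N] = (3)(0.0625) + (5)(0.4375) + (9)(0.5) = 6.875
E[N²] = (3)²(0.0625) + (5)²(0.4375) + (9)²(0.5) = 52
var(N) = E[N²] − (E[N])² = 52 − (6.875)² = 4.734375

4.7344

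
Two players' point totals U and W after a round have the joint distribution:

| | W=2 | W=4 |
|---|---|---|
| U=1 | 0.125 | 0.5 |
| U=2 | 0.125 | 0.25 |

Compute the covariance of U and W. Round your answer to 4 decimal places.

E[U] = 1.375,  E[W] = 3.5
E[UW] = 4.75
Cov(U,W) = E[UW] − E[U]E[W] = 4.75 − (1.375)(3.5) = -0.0625

-0.0625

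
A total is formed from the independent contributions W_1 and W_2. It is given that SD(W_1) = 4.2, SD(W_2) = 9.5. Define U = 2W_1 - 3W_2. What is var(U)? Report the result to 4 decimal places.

var(W_1) = 17.64, var(W_2) = 90.25
By independence, var(U) = (2)²var(W_1) + (-3)²var(W_2)
= (2)²·17.64 + (-3)²·90.25 = 882.81

882.8100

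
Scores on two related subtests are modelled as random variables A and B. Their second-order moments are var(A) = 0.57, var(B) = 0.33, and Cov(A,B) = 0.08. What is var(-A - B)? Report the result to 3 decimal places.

var(-A - B) = (-1)²·var(A) + (-1)²·var(B) + 2·(-1)·(-1)·Cov(A,B)
= 1·0.57 + 1·0.33 + 2·0.08 = 1.06

1.060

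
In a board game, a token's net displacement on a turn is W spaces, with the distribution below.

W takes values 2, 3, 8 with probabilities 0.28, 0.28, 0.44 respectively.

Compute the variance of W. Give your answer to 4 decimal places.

7.5936

E[W] = (2)(0.28) + (3)(0.28) + (8)(0.44) = 4.92
E[W²] = (2)²(0.28) + (3)²(0.28) + (8)²(0.44) = 31.8
var(W) = E[W²] − (E[W])² = 31.8 − (4.92)² = 7.5936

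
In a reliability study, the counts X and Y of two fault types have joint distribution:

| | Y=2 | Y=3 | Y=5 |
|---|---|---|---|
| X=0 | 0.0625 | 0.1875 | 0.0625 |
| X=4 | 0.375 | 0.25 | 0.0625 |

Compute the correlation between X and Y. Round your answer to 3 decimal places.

-0.275

E[X] = 2.75,  E[Y] = 2.8125
E[XY] = 7.25
Cov(X,Y) = E[XY] − E[X]E[Y] = 7.25 − (2.75)(2.8125) = -0.484375
Var(X) = 3.4375,  Var(Y) = 0.90234375
ρ = -0.484375 / √(3.4375·0.90234375) ≈ -0.275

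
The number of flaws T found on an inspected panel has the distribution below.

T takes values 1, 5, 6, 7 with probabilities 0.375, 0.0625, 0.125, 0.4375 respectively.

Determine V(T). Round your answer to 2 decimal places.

7.63

E[T] = (1)(0.375) + (5)(0.0625) + (6)(0.125) + (7)(0.4375) = 4.5
E[T²] = (1)²(0.375) + (5)²(0.0625) + (6)²(0.125) + (7)²(0.4375) = 27.875
V(T) = E[T²] − (E[T])² = 27.875 − (4.5)² = 7.625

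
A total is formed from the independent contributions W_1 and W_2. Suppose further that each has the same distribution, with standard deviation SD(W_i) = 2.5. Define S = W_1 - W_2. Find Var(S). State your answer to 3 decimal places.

Var(W_i) = (2.5)² = 6.25
By independence, Var(S) = (1)²Var(W_1) + (-1)²Var(W_2)
= (1)²·6.25 + (-1)²·6.25 = 12.5

12.500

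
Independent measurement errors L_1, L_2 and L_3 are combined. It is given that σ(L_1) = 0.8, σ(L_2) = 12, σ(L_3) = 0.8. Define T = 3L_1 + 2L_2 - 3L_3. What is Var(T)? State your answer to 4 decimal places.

587.5200

Var(L_1) = 0.64, Var(L_2) = 144, Var(L_3) = 0.64
By independence, Var(T) = (3)²Var(L_1) + (2)²Var(L_2) + (-3)²Var(L_3)
= (3)²·0.64 + (2)²·144 + (-3)²·0.64 = 587.52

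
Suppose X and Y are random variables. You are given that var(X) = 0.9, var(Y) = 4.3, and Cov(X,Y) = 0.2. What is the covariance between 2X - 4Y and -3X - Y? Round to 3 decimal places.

Cov(2X - 4Y, -3X - Y) = (2)(-3)var(X) + (-4)(-1)var(Y) + [(2)(-1) + (-4)(-3)]Cov(X,Y)
= -6·0.9 + 4·4.3 + 10·0.2 = 13.8

13.800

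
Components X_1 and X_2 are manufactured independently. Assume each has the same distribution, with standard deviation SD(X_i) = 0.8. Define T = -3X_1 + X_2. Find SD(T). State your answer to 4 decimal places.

2.5298

V(X_i) = (0.8)² = 0.64
By independence, V(T) = (-3)²V(X_1) + (1)²V(X_2)
= (-3)²·0.64 + (1)²·0.64 = 6.4
SD(T) = √6.4 ≈ 2.5298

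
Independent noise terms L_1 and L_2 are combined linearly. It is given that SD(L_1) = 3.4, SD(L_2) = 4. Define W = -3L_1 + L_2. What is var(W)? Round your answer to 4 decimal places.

var(L_1) = 11.56, var(L_2) = 16
By independence, var(W) = (-3)²var(L_1) + (1)²var(L_2)
= (-3)²·11.56 + (1)²·16 = 120.04

120.0400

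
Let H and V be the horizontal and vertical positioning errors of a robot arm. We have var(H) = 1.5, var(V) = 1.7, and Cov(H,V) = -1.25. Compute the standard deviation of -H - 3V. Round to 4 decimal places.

3.0496

var(-H - 3V) = (-1)²·var(H) + (-3)²·var(V) + 2·(-1)·(-3)·Cov(H,V)
= 1·1.5 + 9·1.7 + 6·-1.25 = 9.3
sd(-H - 3V) = √9.3 ≈ 3.0496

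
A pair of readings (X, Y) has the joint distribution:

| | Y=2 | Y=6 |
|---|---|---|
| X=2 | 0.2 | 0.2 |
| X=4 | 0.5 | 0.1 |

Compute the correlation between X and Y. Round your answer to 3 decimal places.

-0.356

E[X] = 3.2,  E[Y] = 3.2
E[XY] = 9.6
Cov(X,Y) = E[XY] − E[X]E[Y] = 9.6 − (3.2)(3.2) = -0.64
Var(X) = 0.96,  Var(Y) = 3.36
ρ = -0.64 / √(0.96·3.36) ≈ -0.356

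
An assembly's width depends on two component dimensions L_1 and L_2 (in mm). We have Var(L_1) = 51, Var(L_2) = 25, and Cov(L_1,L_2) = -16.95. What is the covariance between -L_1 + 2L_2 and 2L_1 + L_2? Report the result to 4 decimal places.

Cov(-L_1 + 2L_2, 2L_1 + L_2) = (-1)(2)Var(L_1) + (2)(1)Var(L_2) + [(-1)(1) + (2)(2)]Cov(L_1,L_2)
= -2·51 + 2·25 + 3·-16.95 = -102.85

-102.8500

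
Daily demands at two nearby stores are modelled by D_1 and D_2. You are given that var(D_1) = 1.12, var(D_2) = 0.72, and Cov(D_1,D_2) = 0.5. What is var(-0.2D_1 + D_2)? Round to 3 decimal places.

0.565

var(-0.2D_1 + D_2) = (-0.2)²·var(D_1) + (1)²·var(D_2) + 2·(-0.2)·(1)·Cov(D_1,D_2)
= 0.04·1.12 + 1·0.72 + -0.4·0.5 = 0.5648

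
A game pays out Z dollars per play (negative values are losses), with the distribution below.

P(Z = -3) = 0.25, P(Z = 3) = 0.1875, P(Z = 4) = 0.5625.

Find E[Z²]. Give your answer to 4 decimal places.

12.9375

E[Z²] = (-3)²(0.25) + (3)²(0.1875) + (4)²(0.5625) = 12.9375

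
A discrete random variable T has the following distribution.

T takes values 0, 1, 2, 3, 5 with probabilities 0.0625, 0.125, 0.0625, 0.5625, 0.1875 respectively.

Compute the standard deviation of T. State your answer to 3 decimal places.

E[T] = (0)(0.0625) + (1)(0.125) + (2)(0.0625) + (3)(0.5625) + (5)(0.1875) = 2.875
E[T²] = (0)²(0.0625) + (1)²(0.125) + (2)²(0.0625) + (3)²(0.5625) + (5)²(0.1875) = 10.125
Var(T) = E[T²] − (E[T])² = 10.125 − (2.875)² = 1.859375
σ(T) = √1.859375 ≈ 1.364

1.364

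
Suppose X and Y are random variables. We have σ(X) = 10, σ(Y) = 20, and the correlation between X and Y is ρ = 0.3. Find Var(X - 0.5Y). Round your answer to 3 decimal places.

Var(X) = (10)² = 100;  Var(Y) = (20)² = 400
Cov(X,Y) = ρ·σ(X)·σ(Y) = 0.3·10·20 = 60
Var(X - 0.5Y) = (1)²·Var(X) + (-0.5)²·Var(Y) + 2·(1)·(-0.5)·Cov(X,Y)
= 1·100 + 0.25·400 + -1·60 = 140

140.000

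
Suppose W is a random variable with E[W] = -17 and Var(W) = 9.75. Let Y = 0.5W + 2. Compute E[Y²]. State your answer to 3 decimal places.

44.688

E[0.5W + 2] = 0.5·-17 + 2 = -6.5
Var(0.5W + 2) = (0.5)²·9.75 = 2.4375
E[Y²] = Var(Y) + (E[Y])² = 2.4375 + (-6.5)² = 44.6875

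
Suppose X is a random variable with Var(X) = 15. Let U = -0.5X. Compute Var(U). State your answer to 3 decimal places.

Var(-0.5X) = (-0.5)²·Var(X) = 0.25·15 = 3.75

3.750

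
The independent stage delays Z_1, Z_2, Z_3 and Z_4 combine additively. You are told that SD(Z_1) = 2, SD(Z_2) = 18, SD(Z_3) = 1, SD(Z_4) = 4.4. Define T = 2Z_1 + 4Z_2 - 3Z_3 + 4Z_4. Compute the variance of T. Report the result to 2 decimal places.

5518.76

Var(Z_1) = 4, Var(Z_2) = 324, Var(Z_3) = 1, Var(Z_4) = 19.36
By independence, Var(T) = (2)²Var(Z_1) + (4)²Var(Z_2) + (-3)²Var(Z_3) + (4)²Var(Z_4)
= (2)²·4 + (4)²·324 + (-3)²·1 + (4)²·19.36 = 5518.76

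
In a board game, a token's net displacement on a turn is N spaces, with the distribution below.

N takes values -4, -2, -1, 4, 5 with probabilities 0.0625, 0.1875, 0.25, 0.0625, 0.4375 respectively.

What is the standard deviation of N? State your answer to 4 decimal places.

E[N] = (-4)(0.0625) + (-2)(0.1875) + (-1)(0.25) + (4)(0.0625) + (5)(0.4375) = 1.5625
E[N²] = (-4)²(0.0625) + (-2)²(0.1875) + (-1)²(0.25) + (4)²(0.0625) + (5)²(0.4375) = 13.9375
Var(N) = E[N²] − (E[N])² = 13.9375 − (1.5625)² = 11.49609375
SD(N) = √11.49609375 ≈ 3.3906

3.3906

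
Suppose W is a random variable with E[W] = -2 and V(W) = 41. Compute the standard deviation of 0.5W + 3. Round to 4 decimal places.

V(0.5W + 3) = (0.5)²·41 = 10.25
sd(0.5W + 3) = √10.25 ≈ 3.2016

3.2016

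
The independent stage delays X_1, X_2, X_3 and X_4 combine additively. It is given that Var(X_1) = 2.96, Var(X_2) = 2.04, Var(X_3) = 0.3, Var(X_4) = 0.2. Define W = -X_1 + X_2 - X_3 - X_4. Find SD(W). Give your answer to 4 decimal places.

By independence, Var(W) = (-1)²Var(X_1) + (1)²Var(X_2) + (-1)²Var(X_3) + (-1)²Var(X_4)
= (-1)²·2.96 + (1)²·2.04 + (-1)²·0.3 + (-1)²·0.2 = 5.5
SD(W) = √5.5 ≈ 2.3452

2.3452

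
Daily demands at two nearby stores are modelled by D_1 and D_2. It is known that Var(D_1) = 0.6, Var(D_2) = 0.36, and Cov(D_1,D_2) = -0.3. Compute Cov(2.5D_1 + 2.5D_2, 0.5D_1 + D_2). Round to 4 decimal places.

Cov(2.5D_1 + 2.5D_2, 0.5D_1 + D_2) = (2.5)(0.5)Var(D_1) + (2.5)(1)Var(D_2) + [(2.5)(1) + (2.5)(0.5)]Cov(D_1,D_2)
= 1.25·0.6 + 2.5·0.36 + 3.75·-0.3 = 0.525

0.5250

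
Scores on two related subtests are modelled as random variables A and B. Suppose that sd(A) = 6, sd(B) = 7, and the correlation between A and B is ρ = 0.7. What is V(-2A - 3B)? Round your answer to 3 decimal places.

V(A) = (6)² = 36;  V(B) = (7)² = 49
Cov(A,B) = ρ·sd(A)·sd(B) = 0.7·6·7 = 29.4
V(-2A - 3B) = (-2)²·V(A) + (-3)²·V(B) + 2·(-2)·(-3)·Cov(A,B)
= 4·36 + 9·49 + 12·29.4 = 937.8

937.800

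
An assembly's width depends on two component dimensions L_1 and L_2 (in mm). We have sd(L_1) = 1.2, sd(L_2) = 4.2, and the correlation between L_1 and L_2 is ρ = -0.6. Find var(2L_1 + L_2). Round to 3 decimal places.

11.304

var(L_1) = (1.2)² = 1.44;  var(L_2) = (4.2)² = 17.64
Cov(L_1,L_2) = ρ·sd(L_1)·sd(L_2) = -0.6·1.2·4.2 = -3.024
var(2L_1 + L_2) = (2)²·var(L_1) + (1)²·var(L_2) + 2·(2)·(1)·Cov(L_1,L_2)
= 4·1.44 + 1·17.64 + 4·-3.024 = 11.304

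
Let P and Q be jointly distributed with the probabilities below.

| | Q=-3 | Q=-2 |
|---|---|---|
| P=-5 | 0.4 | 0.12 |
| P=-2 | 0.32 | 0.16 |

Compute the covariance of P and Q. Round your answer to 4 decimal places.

0.0768

E[P] = -3.56,  E[Q] = -2.72
E[PQ] = 9.76
Cov(P,Q) = E[PQ] − E[P]E[Q] = 9.76 − (-3.56)(-2.72) = 0.0768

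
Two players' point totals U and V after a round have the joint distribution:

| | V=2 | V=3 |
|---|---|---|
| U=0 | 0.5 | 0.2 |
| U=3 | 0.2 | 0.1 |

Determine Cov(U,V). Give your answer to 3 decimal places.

0.030

E[U] = 0.9,  E[V] = 2.3
E[UV] = 2.1
Cov(U,V) = E[UV] − E[U]E[V] = 2.1 − (0.9)(2.3) = 0.03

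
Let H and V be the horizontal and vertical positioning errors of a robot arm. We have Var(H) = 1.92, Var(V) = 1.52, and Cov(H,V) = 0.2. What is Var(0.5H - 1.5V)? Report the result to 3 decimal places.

Var(0.5H - 1.5V) = (0.5)²·Var(H) + (-1.5)²·Var(V) + 2·(0.5)·(-1.5)·Cov(H,V)
= 0.25·1.92 + 2.25·1.52 + -1.5·0.2 = 3.6

3.600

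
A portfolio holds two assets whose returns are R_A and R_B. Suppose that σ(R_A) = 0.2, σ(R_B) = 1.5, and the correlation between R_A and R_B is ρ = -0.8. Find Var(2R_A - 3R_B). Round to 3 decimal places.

23.290

Var(R_A) = (0.2)² = 0.04;  Var(R_B) = (1.5)² = 2.25
Cov(R_A,R_B) = ρ·σ(R_A)·σ(R_B) = -0.8·0.2·1.5 = -0.24
Var(2R_A - 3R_B) = (2)²·Var(R_A) + (-3)²·Var(R_B) + 2·(2)·(-3)·Cov(R_A,R_B)
= 4·0.04 + 9·2.25 + -12·-0.24 = 23.29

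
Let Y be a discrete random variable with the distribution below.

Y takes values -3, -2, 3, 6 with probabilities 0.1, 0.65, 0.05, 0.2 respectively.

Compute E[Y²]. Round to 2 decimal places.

E[Y²] = (-3)²(0.1) + (-2)²(0.65) + (3)²(0.05) + (6)²(0.2) = 11.15

11.15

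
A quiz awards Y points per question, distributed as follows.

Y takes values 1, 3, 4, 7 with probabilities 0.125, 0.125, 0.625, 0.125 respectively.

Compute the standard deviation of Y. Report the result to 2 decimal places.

E[Y] = (1)(0.125) + (3)(0.125) + (4)(0.625) + (7)(0.125) = 3.875
E[Y²] = (1)²(0.125) + (3)²(0.125) + (4)²(0.625) + (7)²(0.125) = 17.375
V(Y) = E[Y²] − (E[Y])² = 17.375 − (3.875)² = 2.359375
σ(Y) = √2.359375 ≈ 1.54

1.54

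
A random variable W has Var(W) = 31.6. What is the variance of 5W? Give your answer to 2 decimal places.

790.00

Var(5W) = (5)²·Var(W) = 25·31.6 = 790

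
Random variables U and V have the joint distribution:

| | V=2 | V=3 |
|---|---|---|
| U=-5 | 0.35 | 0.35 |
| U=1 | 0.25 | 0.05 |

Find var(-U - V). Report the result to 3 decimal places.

E[U] = -3.2,  E[V] = 2.4,  E[UV] = -8.1
var(U) = 17.8 − (-3.2)² = 7.56;  var(V) = 6 − (2.4)² = 0.24
cov(U,V) = -8.1 − (-3.2)(2.4) = -0.42
var(-U - V) = (-1)²·7.56 + (-1)²·0.24 + 2·(-1)·(-1)·-0.42 = 6.96

6.960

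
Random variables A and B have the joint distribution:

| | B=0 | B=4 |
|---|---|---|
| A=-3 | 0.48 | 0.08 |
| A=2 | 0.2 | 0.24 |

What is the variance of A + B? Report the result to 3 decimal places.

E[A] = -0.8,  E[B] = 1.28,  E[AB] = 0.96
var(A) = 6.8 − (-0.8)² = 6.16;  var(B) = 5.12 − (1.28)² = 3.4816
Cov(A,B) = 0.96 − (-0.8)(1.28) = 1.984
var(A + B) = (1)²·6.16 + (1)²·3.4816 + 2·(1)·(1)·1.984 = 13.6096

13.610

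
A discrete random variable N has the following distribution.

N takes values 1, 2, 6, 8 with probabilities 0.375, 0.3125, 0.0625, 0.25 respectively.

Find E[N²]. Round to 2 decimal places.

19.88

E[N²] = (1)²(0.375) + (2)²(0.3125) + (6)²(0.0625) + (8)²(0.25) = 19.875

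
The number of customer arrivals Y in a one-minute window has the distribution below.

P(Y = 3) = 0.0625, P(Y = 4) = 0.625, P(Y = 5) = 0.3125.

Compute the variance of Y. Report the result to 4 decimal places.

E[Y] = (3)(0.0625) + (4)(0.625) + (5)(0.3125) = 4.25
E[Y²] = (3)²(0.0625) + (4)²(0.625) + (5)²(0.3125) = 18.375
Var(Y) = E[Y²] − (E[Y])² = 18.375 − (4.25)² = 0.3125

0.3125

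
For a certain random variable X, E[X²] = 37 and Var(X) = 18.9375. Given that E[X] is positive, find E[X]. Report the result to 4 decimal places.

4.2500

(E[X])² = E[X²] − Var(X) = 37 − 18.9375 = 18.0625
E[X] = √18.0625 = 4.25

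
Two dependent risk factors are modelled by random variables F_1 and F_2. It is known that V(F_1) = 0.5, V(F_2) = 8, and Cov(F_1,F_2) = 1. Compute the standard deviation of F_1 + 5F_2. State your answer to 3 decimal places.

14.509

V(F_1 + 5F_2) = (1)²·V(F_1) + (5)²·V(F_2) + 2·(1)·(5)·Cov(F_1,F_2)
= 1·0.5 + 25·8 + 10·1 = 210.5
SD(F_1 + 5F_2) = √210.5 ≈ 14.509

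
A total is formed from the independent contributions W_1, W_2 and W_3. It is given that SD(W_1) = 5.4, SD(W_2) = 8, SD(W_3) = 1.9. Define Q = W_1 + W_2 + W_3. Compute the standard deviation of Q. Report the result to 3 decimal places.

9.837

V(W_1) = 29.16, V(W_2) = 64, V(W_3) = 3.61
By independence, V(Q) = (1)²V(W_1) + (1)²V(W_2) + (1)²V(W_3)
= (1)²·29.16 + (1)²·64 + (1)²·3.61 = 96.77
SD(Q) = √96.77 ≈ 9.837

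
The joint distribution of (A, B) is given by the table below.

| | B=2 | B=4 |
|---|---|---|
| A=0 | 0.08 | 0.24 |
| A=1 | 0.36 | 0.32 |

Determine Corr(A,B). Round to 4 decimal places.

-0.2626

E[A] = 0.68,  E[B] = 3.12
E[AB] = 2
Cov(A,B) = E[AB] − E[A]E[B] = 2 − (0.68)(3.12) = -0.1216
Var(A) = 0.2176,  Var(B) = 0.9856
ρ = -0.1216 / √(0.2176·0.9856) ≈ -0.2626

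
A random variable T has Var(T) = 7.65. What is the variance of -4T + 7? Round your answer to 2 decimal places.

122.40

Var(-4T + 7) = (-4)²·Var(T) = 16·7.65 = 122.4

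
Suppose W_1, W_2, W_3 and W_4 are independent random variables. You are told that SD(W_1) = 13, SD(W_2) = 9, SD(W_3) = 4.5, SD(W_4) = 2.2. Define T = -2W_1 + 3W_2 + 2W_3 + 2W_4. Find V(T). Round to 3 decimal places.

1505.360

V(W_1) = 169, V(W_2) = 81, V(W_3) = 20.25, V(W_4) = 4.84
By independence, V(T) = (-2)²V(W_1) + (3)²V(W_2) + (2)²V(W_3) + (2)²V(W_4)
= (-2)²·169 + (3)²·81 + (2)²·20.25 + (2)²·4.84 = 1505.36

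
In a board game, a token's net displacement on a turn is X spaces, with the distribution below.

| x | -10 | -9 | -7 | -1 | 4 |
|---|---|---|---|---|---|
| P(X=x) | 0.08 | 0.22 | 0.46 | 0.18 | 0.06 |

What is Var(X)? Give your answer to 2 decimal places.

14.22

E[X] = (-10)(0.08) + (-9)(0.22) + (-7)(0.46) + (-1)(0.18) + (4)(0.06) = -5.94
E[X²] = (-10)²(0.08) + (-9)²(0.22) + (-7)²(0.46) + (-1)²(0.18) + (4)²(0.06) = 49.5
Var(X) = E[X²] − (E[X])² = 49.5 − (-5.94)² = 14.2164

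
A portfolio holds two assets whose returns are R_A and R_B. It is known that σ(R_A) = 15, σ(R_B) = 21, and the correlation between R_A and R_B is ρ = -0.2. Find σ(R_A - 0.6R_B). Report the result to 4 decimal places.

var(R_A) = (15)² = 225;  var(R_B) = (21)² = 441
Cov(R_A,R_B) = ρ·σ(R_A)·σ(R_B) = -0.2·15·21 = -63
var(R_A - 0.6R_B) = (1)²·var(R_A) + (-0.6)²·var(R_B) + 2·(1)·(-0.6)·Cov(R_A,R_B)
= 1·225 + 0.36·441 + -1.2·-63 = 459.36
σ(R_A - 0.6R_B) = √459.36 ≈ 21.4327

21.4327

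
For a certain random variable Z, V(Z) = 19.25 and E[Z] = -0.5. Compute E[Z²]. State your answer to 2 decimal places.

19.50

E[Z²] = V(Z) + (E[Z])² = 19.25 + (-0.5)² = 19.5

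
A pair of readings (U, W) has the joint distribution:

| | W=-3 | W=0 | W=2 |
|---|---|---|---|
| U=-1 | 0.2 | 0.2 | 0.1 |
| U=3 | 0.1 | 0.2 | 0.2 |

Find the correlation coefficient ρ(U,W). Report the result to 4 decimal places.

0.2562

E[U] = 1,  E[W] = -0.3
E[UW] = 0.7
Cov(U,W) = E[UW] − E[U]E[W] = 0.7 − (1)(-0.3) = 1
Var(U) = 4,  Var(W) = 3.81
ρ = 1 / √(4·3.81) ≈ 0.2562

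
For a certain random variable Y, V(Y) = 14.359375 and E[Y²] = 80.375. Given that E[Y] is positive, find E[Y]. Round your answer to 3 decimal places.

(E[Y])² = E[Y²] − V(Y) = 80.375 − 14.359375 = 66.015625
E[Y] = √66.015625 = 8.125

8.125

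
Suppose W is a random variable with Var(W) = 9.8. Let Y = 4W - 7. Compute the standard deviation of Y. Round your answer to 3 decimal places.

12.522

Var(4W - 7) = (4)²·9.8 = 156.8
σ(Y) = √156.8 ≈ 12.522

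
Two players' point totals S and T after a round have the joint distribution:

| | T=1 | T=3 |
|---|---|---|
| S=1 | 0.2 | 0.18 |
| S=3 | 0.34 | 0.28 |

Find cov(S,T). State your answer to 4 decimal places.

-0.0208

E[S] = 2.24,  E[T] = 1.92
E[ST] = 4.28
cov(S,T) = E[ST] − E[S]E[T] = 4.28 − (2.24)(1.92) = -0.0208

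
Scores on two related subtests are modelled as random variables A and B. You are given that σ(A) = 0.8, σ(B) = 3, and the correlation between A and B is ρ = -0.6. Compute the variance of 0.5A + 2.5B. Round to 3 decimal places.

52.810

V(A) = (0.8)² = 0.64;  V(B) = (3)² = 9
Cov(A,B) = ρ·σ(A)·σ(B) = -0.6·0.8·3 = -1.44
V(0.5A + 2.5B) = (0.5)²·V(A) + (2.5)²·V(B) + 2·(0.5)·(2.5)·Cov(A,B)
= 0.25·0.64 + 6.25·9 + 2.5·-1.44 = 52.81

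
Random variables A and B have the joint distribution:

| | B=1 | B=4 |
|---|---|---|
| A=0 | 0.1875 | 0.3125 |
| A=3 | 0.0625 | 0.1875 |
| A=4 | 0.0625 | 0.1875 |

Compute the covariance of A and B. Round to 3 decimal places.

E[A] = 1.75,  E[B] = 3.0625
E[AB] = 5.6875
cov(A,B) = E[AB] − E[A]E[B] = 5.6875 − (1.75)(3.0625) = 0.328125

0.328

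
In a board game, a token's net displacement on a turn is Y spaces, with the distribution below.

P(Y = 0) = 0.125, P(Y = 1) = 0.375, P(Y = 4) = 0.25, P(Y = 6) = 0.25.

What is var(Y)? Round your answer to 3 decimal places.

5.109

E[Y] = (0)(0.125) + (1)(0.375) + (4)(0.25) + (6)(0.25) = 2.875
E[Y²] = (0)²(0.125) + (1)²(0.375) + (4)²(0.25) + (6)²(0.25) = 13.375
var(Y) = E[Y²] − (E[Y])² = 13.375 − (2.875)² = 5.109375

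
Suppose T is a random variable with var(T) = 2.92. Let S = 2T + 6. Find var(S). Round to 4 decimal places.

var(2T + 6) = (2)²·var(T) = 4·2.92 = 11.68

11.6800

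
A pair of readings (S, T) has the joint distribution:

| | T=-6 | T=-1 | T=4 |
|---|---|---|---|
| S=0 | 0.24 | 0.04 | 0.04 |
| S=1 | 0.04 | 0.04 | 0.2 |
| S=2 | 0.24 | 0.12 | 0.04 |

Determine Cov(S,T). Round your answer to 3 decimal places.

E[S] = 1.08,  E[T] = -2.2
E[ST] = -2.28
Cov(S,T) = E[ST] − E[S]E[T] = -2.28 − (1.08)(-2.2) = 0.096

0.096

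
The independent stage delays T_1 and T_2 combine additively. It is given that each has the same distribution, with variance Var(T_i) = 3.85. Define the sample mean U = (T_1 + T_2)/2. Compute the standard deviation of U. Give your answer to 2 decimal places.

1.39

By independence, Var(U) = (0.5)²Var(T_1) + (0.5)²Var(T_2)
= (0.5)²·3.85 + (0.5)²·3.85 = 1.925
SD(U) = √1.925 ≈ 1.39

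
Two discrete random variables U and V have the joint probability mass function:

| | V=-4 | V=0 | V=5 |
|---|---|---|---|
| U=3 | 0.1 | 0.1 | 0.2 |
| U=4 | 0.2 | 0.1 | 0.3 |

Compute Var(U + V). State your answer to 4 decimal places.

E[U] = 3.6,  E[V] = 1.3,  E[UV] = 4.6
Var(U) = 13.2 − (3.6)² = 0.24;  Var(V) = 17.3 − (1.3)² = 15.61
Cov(U,V) = 4.6 − (3.6)(1.3) = -0.08
Var(U + V) = (1)²·0.24 + (1)²·15.61 + 2·(1)·(1)·-0.08 = 15.69

15.6900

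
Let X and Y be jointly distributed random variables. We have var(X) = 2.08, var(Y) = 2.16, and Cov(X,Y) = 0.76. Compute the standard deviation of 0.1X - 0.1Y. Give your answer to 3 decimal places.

var(0.1X - 0.1Y) = (0.1)²·var(X) + (-0.1)²·var(Y) + 2·(0.1)·(-0.1)·Cov(X,Y)
= 0.01·2.08 + 0.01·2.16 + -0.02·0.76 = 0.0272
σ(0.1X - 0.1Y) = √0.0272 ≈ 0.165

0.165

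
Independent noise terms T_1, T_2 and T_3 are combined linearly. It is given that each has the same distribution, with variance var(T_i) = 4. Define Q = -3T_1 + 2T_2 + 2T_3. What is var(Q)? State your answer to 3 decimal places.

By independence, var(Q) = (-3)²var(T_1) + (2)²var(T_2) + (2)²var(T_3)
= (-3)²·4 + (2)²·4 + (2)²·4 = 68

68.000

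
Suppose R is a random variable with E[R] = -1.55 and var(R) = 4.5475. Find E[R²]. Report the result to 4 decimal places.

6.9500

E[R²] = var(R) + (E[R])² = 4.5475 + (-1.55)² = 6.95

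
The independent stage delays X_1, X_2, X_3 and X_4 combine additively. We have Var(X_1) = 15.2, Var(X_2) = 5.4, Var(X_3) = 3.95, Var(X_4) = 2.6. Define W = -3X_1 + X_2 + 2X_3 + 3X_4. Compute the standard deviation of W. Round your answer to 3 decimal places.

By independence, Var(W) = (-3)²Var(X_1) + (1)²Var(X_2) + (2)²Var(X_3) + (3)²Var(X_4)
= (-3)²·15.2 + (1)²·5.4 + (2)²·3.95 + (3)²·2.6 = 181.4
sd(W) = √181.4 ≈ 13.468

13.468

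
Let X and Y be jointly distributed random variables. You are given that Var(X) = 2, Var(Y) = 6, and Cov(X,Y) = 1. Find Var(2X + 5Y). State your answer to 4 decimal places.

Var(2X + 5Y) = (2)²·Var(X) + (5)²·Var(Y) + 2·(2)·(5)·Cov(X,Y)
= 4·2 + 25·6 + 20·1 = 178

178.0000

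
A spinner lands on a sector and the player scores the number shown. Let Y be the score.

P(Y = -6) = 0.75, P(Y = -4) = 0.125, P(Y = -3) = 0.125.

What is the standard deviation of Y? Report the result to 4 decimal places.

1.1110

E[Y] = (-6)(0.75) + (-4)(0.125) + (-3)(0.125) = -5.375
E[Y²] = (-6)²(0.75) + (-4)²(0.125) + (-3)²(0.125) = 30.125
Var(Y) = E[Y²] − (E[Y])² = 30.125 − (-5.375)² = 1.234375
sd(Y) = √1.234375 ≈ 1.1110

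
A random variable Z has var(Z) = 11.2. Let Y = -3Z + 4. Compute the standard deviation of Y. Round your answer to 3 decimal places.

10.040

var(-3Z + 4) = (-3)²·11.2 = 100.8
sd(Y) = √100.8 ≈ 10.040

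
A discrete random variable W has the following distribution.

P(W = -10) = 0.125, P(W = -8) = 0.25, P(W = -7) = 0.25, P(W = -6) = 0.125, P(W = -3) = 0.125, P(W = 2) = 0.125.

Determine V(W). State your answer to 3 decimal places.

E[W] = (-10)(0.125) + (-8)(0.25) + (-7)(0.25) + (-6)(0.125) + (-3)(0.125) + (2)(0.125) = -5.875
E[W²] = (-10)²(0.125) + (-8)²(0.25) + (-7)²(0.25) + (-6)²(0.125) + (-3)²(0.125) + (2)²(0.125) = 46.875
V(W) = E[W²] − (E[W])² = 46.875 − (-5.875)² = 12.359375

12.359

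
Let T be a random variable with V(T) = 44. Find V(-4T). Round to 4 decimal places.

704.0000

V(-4T) = (-4)²·V(T) = 16·44 = 704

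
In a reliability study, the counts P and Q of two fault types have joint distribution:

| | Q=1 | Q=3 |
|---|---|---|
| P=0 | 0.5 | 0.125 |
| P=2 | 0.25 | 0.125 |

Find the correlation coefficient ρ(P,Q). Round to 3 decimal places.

E[P] = 0.75,  E[Q] = 1.5
E[PQ] = 1.25
cov(P,Q) = E[PQ] − E[P]E[Q] = 1.25 − (0.75)(1.5) = 0.125
V(P) = 0.9375,  V(Q) = 0.75
ρ = 0.125 / √(0.9375·0.75) ≈ 0.149

0.149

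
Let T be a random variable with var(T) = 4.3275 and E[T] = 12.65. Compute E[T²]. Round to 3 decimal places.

164.350

E[T²] = var(T) + (E[T])² = 4.3275 + (12.65)² = 164.35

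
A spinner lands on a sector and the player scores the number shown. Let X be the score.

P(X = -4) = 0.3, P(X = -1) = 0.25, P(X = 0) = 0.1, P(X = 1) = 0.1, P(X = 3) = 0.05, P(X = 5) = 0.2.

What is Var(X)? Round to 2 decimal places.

E[X] = (-4)(0.3) + (-1)(0.25) + (0)(0.1) + (1)(0.1) + (3)(0.05) + (5)(0.2) = -0.2
E[X²] = (-4)²(0.3) + (-1)²(0.25) + (0)²(0.1) + (1)²(0.1) + (3)²(0.05) + (5)²(0.2) = 10.6
Var(X) = E[X²] − (E[X])² = 10.6 − (-0.2)² = 10.56

10.56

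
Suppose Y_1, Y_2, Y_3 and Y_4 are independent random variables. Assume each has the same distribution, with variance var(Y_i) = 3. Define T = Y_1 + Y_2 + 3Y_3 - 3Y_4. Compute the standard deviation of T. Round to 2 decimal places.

By independence, var(T) = (1)²var(Y_1) + (1)²var(Y_2) + (3)²var(Y_3) + (-3)²var(Y_4)
= (1)²·3 + (1)²·3 + (3)²·3 + (-3)²·3 = 60
SD(T) = √60 ≈ 7.75

7.75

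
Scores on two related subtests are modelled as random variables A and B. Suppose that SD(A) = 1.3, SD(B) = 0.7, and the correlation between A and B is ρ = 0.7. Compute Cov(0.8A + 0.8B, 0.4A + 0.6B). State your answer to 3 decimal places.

Var(A) = (1.3)² = 1.69;  Var(B) = (0.7)² = 0.49
Cov(A,B) = ρ·SD(A)·SD(B) = 0.7·1.3·0.7 = 0.637
Cov(0.8A + 0.8B, 0.4A + 0.6B) = (0.8)(0.4)Var(A) + (0.8)(0.6)Var(B) + [(0.8)(0.6) + (0.8)(0.4)]Cov(A,B)
= 0.32·1.69 + 0.48·0.49 + 0.8·0.637 = 1.2856

1.286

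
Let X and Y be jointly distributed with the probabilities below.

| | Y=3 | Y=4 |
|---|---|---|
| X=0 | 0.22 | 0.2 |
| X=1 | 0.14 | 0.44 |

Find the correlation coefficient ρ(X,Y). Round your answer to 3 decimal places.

0.290

E[X] = 0.58,  E[Y] = 3.64
E[XY] = 2.18
Cov(X,Y) = E[XY] − E[X]E[Y] = 2.18 − (0.58)(3.64) = 0.0688
var(X) = 0.2436,  var(Y) = 0.2304
ρ = 0.0688 / √(0.2436·0.2304) ≈ 0.290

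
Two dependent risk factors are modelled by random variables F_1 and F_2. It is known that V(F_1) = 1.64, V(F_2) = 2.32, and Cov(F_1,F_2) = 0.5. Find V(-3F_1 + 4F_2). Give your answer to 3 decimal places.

39.880

V(-3F_1 + 4F_2) = (-3)²·V(F_1) + (4)²·V(F_2) + 2·(-3)·(4)·Cov(F_1,F_2)
= 9·1.64 + 16·2.32 + -24·0.5 = 39.88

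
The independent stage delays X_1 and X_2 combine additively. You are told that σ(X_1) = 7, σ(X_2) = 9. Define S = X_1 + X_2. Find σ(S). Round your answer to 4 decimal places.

Var(X_1) = 49, Var(X_2) = 81
By independence, Var(S) = (1)²Var(X_1) + (1)²Var(X_2)
= (1)²·49 + (1)²·81 = 130
σ(S) = √130 ≈ 11.4018

11.4018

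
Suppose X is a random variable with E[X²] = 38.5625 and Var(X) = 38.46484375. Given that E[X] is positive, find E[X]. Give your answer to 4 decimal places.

(E[X])² = E[X²] − Var(X) = 38.5625 − 38.46484375 = 0.09765625
E[X] = √0.09765625 = 0.3125

0.3125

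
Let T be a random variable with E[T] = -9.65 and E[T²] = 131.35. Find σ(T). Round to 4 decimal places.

Var(T) = 131.35 − (-9.65)² = 38.2275
σ(T) = √38.2275 ≈ 6.1828

6.1828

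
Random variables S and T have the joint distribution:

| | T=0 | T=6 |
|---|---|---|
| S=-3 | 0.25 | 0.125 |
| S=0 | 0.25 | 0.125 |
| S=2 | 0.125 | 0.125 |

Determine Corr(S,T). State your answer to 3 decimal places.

0.113

E[S] = -0.625,  E[T] = 2.25
E[ST] = -0.75
Cov(S,T) = E[ST] − E[S]E[T] = -0.75 − (-0.625)(2.25) = 0.65625
Var(S) = 3.984375,  Var(T) = 8.4375
ρ = 0.65625 / √(3.984375·8.4375) ≈ 0.113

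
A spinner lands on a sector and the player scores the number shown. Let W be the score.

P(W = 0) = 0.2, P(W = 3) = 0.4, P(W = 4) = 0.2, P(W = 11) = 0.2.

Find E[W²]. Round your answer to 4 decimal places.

E[W²] = (0)²(0.2) + (3)²(0.4) + (4)²(0.2) + (11)²(0.2) = 31

31.0000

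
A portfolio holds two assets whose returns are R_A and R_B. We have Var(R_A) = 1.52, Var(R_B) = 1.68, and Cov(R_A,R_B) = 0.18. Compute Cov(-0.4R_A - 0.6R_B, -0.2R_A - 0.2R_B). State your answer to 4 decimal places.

0.3592

Cov(-0.4R_A - 0.6R_B, -0.2R_A - 0.2R_B) = (-0.4)(-0.2)Var(R_A) + (-0.6)(-0.2)Var(R_B) + [(-0.4)(-0.2) + (-0.6)(-0.2)]Cov(R_A,R_B)
= 0.08·1.52 + 0.12·1.68 + 0.2·0.18 = 0.3592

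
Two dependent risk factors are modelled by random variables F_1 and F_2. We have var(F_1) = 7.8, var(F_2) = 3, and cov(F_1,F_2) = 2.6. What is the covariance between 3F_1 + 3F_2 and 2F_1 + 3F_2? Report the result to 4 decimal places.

112.8000

cov(3F_1 + 3F_2, 2F_1 + 3F_2) = (3)(2)var(F_1) + (3)(3)var(F_2) + [(3)(3) + (3)(2)]cov(F_1,F_2)
= 6·7.8 + 9·3 + 15·2.6 = 112.8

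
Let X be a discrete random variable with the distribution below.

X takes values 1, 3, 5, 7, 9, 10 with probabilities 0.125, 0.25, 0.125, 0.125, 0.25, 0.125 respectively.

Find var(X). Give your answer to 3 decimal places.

E[X] = (1)(0.125) + (3)(0.25) + (5)(0.125) + (7)(0.125) + (9)(0.25) + (10)(0.125) = 5.875
E[X²] = (1)²(0.125) + (3)²(0.25) + (5)²(0.125) + (7)²(0.125) + (9)²(0.25) + (10)²(0.125) = 44.375
var(X) = E[X²] − (E[X])² = 44.375 − (5.875)² = 9.859375

9.859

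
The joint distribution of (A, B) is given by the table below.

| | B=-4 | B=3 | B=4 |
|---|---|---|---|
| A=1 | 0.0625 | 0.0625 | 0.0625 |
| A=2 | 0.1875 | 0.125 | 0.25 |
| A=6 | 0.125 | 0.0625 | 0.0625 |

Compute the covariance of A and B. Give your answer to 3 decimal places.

E[A] = 2.8125,  E[B] = 0.75
E[AB] = 1.0625
cov(A,B) = E[AB] − E[A]E[B] = 1.0625 − (2.8125)(0.75) = -1.046875

-1.047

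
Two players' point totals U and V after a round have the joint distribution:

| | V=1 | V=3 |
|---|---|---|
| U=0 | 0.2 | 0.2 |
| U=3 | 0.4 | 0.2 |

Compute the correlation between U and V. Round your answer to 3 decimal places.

-0.167

E[U] = 1.8,  E[V] = 1.8
E[UV] = 3
Cov(U,V) = E[UV] − E[U]E[V] = 3 − (1.8)(1.8) = -0.24
var(U) = 2.16,  var(V) = 0.96
ρ = -0.24 / √(2.16·0.96) ≈ -0.167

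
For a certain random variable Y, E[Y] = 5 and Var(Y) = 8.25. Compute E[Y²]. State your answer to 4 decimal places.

33.2500

E[Y²] = Var(Y) + (E[Y])² = 8.25 + (5)² = 33.25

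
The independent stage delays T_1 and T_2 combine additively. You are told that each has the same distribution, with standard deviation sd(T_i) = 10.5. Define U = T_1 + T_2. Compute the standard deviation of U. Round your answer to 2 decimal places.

14.85

V(T_i) = (10.5)² = 110.25
By independence, V(U) = (1)²V(T_1) + (1)²V(T_2)
= (1)²·110.25 + (1)²·110.25 = 220.5
sd(U) = √220.5 ≈ 14.85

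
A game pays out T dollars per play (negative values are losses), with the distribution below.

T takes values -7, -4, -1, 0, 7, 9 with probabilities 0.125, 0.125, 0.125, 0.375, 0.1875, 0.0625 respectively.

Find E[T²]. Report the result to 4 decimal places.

E[T²] = (-7)²(0.125) + (-4)²(0.125) + (-1)²(0.125) + (0)²(0.375) + (7)²(0.1875) + (9)²(0.0625) = 22.5

22.5000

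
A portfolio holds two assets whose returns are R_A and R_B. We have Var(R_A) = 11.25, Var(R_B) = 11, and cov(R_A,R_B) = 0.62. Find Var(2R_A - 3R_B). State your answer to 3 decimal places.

Var(2R_A - 3R_B) = (2)²·Var(R_A) + (-3)²·Var(R_B) + 2·(2)·(-3)·cov(R_A,R_B)
= 4·11.25 + 9·11 + -12·0.62 = 136.56

136.560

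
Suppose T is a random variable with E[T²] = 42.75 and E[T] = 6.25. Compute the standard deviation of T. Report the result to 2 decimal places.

1.92

Var(T) = 42.75 − (6.25)² = 3.6875
σ(T) = √3.6875 ≈ 1.92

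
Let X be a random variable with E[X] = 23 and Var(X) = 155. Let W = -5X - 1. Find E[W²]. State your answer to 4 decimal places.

17331.0000

E[-5X - 1] = -5·23 − 1 = -116
Var(-5X - 1) = (-5)²·155 = 3875
E[W²] = Var(W) + (E[W])² = 3875 + (-116)² = 17331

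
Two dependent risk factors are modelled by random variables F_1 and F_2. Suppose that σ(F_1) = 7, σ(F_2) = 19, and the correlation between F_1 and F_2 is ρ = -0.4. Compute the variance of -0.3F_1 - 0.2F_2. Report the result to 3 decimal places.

12.466

Var(F_1) = (7)² = 49;  Var(F_2) = (19)² = 361
Cov(F_1,F_2) = ρ·σ(F_1)·σ(F_2) = -0.4·7·19 = -53.2
Var(-0.3F_1 - 0.2F_2) = (-0.3)²·Var(F_1) + (-0.2)²·Var(F_2) + 2·(-0.3)·(-0.2)·Cov(F_1,F_2)
= 0.09·49 + 0.04·361 + 0.12·-53.2 = 12.466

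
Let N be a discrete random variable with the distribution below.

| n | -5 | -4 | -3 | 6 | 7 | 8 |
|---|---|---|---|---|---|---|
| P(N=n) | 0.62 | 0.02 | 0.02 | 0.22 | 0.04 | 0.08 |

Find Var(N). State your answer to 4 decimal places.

30.0000

E[N] = (-5)(0.62) + (-4)(0.02) + (-3)(0.02) + (6)(0.22) + (7)(0.04) + (8)(0.08) = -1
E[N²] = (-5)²(0.62) + (-4)²(0.02) + (-3)²(0.02) + (6)²(0.22) + (7)²(0.04) + (8)²(0.08) = 31
Var(N) = E[N²] − (E[N])² = 31 − (-1)² = 30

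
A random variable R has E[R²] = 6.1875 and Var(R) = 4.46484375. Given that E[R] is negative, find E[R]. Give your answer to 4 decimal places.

-1.3125

(E[R])² = E[R²] − Var(R) = 6.1875 − 4.46484375 = 1.72265625
E[R] = −√1.72265625 = -1.3125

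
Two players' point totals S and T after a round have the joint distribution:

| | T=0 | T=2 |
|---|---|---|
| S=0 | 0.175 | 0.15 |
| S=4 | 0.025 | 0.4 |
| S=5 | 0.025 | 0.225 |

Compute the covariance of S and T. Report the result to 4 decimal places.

E[S] = 2.95,  E[T] = 1.55
E[ST] = 5.45
Cov(S,T) = E[ST] − E[S]E[T] = 5.45 − (2.95)(1.55) = 0.8775

0.8775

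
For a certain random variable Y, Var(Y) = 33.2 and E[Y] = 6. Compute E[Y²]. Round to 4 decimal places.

E[Y²] = Var(Y) + (E[Y])² = 33.2 + (6)² = 69.2

69.2000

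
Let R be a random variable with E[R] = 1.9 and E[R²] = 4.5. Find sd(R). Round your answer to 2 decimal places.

0.94

Var(R) = 4.5 − (1.9)² = 0.89
sd(R) = √0.89 ≈ 0.94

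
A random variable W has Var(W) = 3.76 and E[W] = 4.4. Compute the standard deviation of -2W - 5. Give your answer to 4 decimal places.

Var(-2W - 5) = (-2)²·3.76 = 15.04
SD(-2W - 5) = √15.04 ≈ 3.8781

3.8781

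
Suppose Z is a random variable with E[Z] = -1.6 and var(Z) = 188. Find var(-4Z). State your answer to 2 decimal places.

3008.00

var(-4Z) = (-4)²·var(Z) = 16·188 = 3008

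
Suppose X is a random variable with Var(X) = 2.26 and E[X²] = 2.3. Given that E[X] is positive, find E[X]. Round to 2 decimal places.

0.20

(E[X])² = E[X²] − Var(X) = 2.3 − 2.26 = 0.04
E[X] = √0.04 = 0.2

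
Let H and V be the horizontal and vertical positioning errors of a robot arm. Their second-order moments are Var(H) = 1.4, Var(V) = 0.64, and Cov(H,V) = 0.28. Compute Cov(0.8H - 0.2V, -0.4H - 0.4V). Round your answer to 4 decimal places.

-0.4640

Cov(0.8H - 0.2V, -0.4H - 0.4V) = (0.8)(-0.4)Var(H) + (-0.2)(-0.4)Var(V) + [(0.8)(-0.4) + (-0.2)(-0.4)]Cov(H,V)
= -0.32·1.4 + 0.08·0.64 + -0.24·0.28 = -0.464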